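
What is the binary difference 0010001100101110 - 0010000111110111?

Method 1 - Direct subtraction (column by column from the right: bit − bit − borrow-in; if negative, add 2 and borrow 1 from the next column):
borrow: 0000001111101110
        0010001100101110
-       0010000111110111
------------------------
        0000000100110111

Method 2 - Add two's complement:
Two's complement of 0010000111110111: invert → 1101111000001000, add 1 → 1101111000001001
  0010001100101110
+ 1101111000001001
------------------
 10000000100110111  (end carry out of the top bit = 1)
Discarding the end carry: 0000000100110111
Decimal check:
  0010001100101110 = 8192 + 512 + 256 + 32 + 8 + 4 + 2 = 9006
  0010000111110111 = 8192 + 256 + 128 + 64 + 32 + 16 + 4 + 2 + 1 = 8695
  9006 - 8695 = 311, and 0000000100110111 = 256 + 32 + 16 + 4 + 2 + 1 = 311 ✓



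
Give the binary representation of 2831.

Using repeated division by 2:
2831 ÷ 2 = 1415 remainder 1
1415 ÷ 2 = 707 remainder 1
707 ÷ 2 = 353 remainder 1
353 ÷ 2 = 176 remainder 1
176 ÷ 2 = 88 remainder 0
88 ÷ 2 = 44 remainder 0
44 ÷ 2 = 22 remainder 0
22 ÷ 2 = 11 remainder 0
11 ÷ 2 = 5 remainder 1
5 ÷ 2 = 2 remainder 1
2 ÷ 2 = 1 remainder 0
1 ÷ 2 = 0 remainder 1
Reading remainders bottom to top: 101100001111



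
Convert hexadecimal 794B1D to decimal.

Expand by place value (powers of 16):
Digit values: B = 11, D = 13
794B1D = 7 × 16^5 + 9 × 16^4 + 4 × 16^3 + 11 × 16^2 + 1 × 16^1 + 13 × 16^0
= 7 × 1048576 + 9 × 65536 + 4 × 4096 + 11 × 256 + 1 × 16 + 13 × 1
= 7340032 + 589824 + 16384 + 2816 + 16 + 13
= 7949085



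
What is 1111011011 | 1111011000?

OR: 1 when either bit is 1
  1111011011
| 1111011000
------------
  1111011011
Decimal: 987 | 984 = 987



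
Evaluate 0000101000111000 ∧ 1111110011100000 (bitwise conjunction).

AND: 1 only when both bits are 1
  0000101000111000
& 1111110011100000
------------------
  0000100000100000
Decimal: 2616 & 64736 = 2080



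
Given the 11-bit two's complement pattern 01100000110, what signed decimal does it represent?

Binary: 01100000110
Sign bit: 0 (non-negative)
Read directly as an unsigned value:
01100000110 = 512 + 256 + 4 + 2 = 774
Value: 774



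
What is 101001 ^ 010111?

XOR: 1 when bits differ
  101001
^ 010111
--------
  111110
Decimal: 41 ^ 23 = 62



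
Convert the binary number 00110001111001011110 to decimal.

Sum of powers of 2 for each 1-bit:
2^1 + 2^2 + 2^3 + 2^4 + 2^6 + 2^9 + 2^10 + 2^11 + 2^12 + 2^16 + 2^17
= 2 + 4 + 8 + 16 + 64 + 512 + 1024 + 2048 + 4096 + 65536 + 131072
= 204382



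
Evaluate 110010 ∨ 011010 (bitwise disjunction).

OR: 1 when either bit is 1
  110010
| 011010
--------
  111010
Decimal: 50 | 26 = 58



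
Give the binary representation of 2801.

Using repeated division by 2:
2801 ÷ 2 = 1400 remainder 1
1400 ÷ 2 = 700 remainder 0
700 ÷ 2 = 350 remainder 0
350 ÷ 2 = 175 remainder 0
175 ÷ 2 = 87 remainder 1
87 ÷ 2 = 43 remainder 1
43 ÷ 2 = 21 remainder 1
21 ÷ 2 = 10 remainder 1
10 ÷ 2 = 5 remainder 0
5 ÷ 2 = 2 remainder 1
2 ÷ 2 = 1 remainder 0
1 ÷ 2 = 0 remainder 1
Reading remainders bottom to top: 101011110001



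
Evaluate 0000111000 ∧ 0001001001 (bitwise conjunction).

AND: 1 only when both bits are 1
  0000111000
& 0001001001
------------
  0000001000
Decimal: 56 & 73 = 8



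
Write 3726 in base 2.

Using repeated division by 2:
3726 ÷ 2 = 1863 remainder 0
1863 ÷ 2 = 931 remainder 1
931 ÷ 2 = 465 remainder 1
465 ÷ 2 = 232 remainder 1
232 ÷ 2 = 116 remainder 0
116 ÷ 2 = 58 remainder 0
58 ÷ 2 = 29 remainder 0
29 ÷ 2 = 14 remainder 1
14 ÷ 2 = 7 remainder 0
7 ÷ 2 = 3 remainder 1
3 ÷ 2 = 1 remainder 1
1 ÷ 2 = 0 remainder 1
Reading remainders bottom to top: 111010001110



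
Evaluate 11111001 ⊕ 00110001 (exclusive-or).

XOR: 1 when bits differ
  11111001
^ 00110001
----------
  11001000
Decimal: 249 ^ 49 = 200



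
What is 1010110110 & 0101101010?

AND: 1 only when both bits are 1
  1010110110
& 0101101010
------------
  0000100010
Decimal: 694 & 362 = 34



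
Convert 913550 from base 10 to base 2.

Using repeated division by 2:
913550 ÷ 2 = 456775 remainder 0
456775 ÷ 2 = 228387 remainder 1
228387 ÷ 2 = 114193 remainder 1
114193 ÷ 2 = 57096 remainder 1
57096 ÷ 2 = 28548 remainder 0
28548 ÷ 2 = 14274 remainder 0
14274 ÷ 2 = 7137 remainder 0
7137 ÷ 2 = 3568 remainder 1
3568 ÷ 2 = 1784 remainder 0
1784 ÷ 2 = 892 remainder 0
892 ÷ 2 = 446 remainder 0
446 ÷ 2 = 223 remainder 0
223 ÷ 2 = 111 remainder 1
111 ÷ 2 = 55 remainder 1
55 ÷ 2 = 27 remainder 1
27 ÷ 2 = 13 remainder 1
13 ÷ 2 = 6 remainder 1
6 ÷ 2 = 3 remainder 0
3 ÷ 2 = 1 remainder 1
1 ÷ 2 = 0 remainder 1
Reading remainders bottom to top: 11011111000010001110



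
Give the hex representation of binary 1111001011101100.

Group into 4-bit nibbles from right:
  1111 = F
  0010 = 2
  1110 = E
  1100 = C
Result: F2EC



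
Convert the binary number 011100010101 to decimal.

Sum of powers of 2 for each 1-bit:
2^0 + 2^2 + 2^4 + 2^8 + 2^9 + 2^10
= 1 + 4 + 16 + 256 + 512 + 1024
= 1813



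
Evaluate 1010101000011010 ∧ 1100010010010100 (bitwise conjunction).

AND: 1 only when both bits are 1
  1010101000011010
& 1100010010010100
------------------
  1000000000010000
Decimal: 43546 & 50324 = 32784



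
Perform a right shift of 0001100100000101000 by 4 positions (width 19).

Original: 0001100100000101000 (decimal 51240)
Shift right by 4 positions
Drop the 4 low bits; fill with zeros on the left
Result: 0000000110010000010 (decimal 3202)
Equivalent: 51240 >> 4 = 51240 ÷ 2^4 = 3202



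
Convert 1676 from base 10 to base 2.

Using repeated division by 2:
1676 ÷ 2 = 838 remainder 0
838 ÷ 2 = 419 remainder 0
419 ÷ 2 = 209 remainder 1
209 ÷ 2 = 104 remainder 1
104 ÷ 2 = 52 remainder 0
52 ÷ 2 = 26 remainder 0
26 ÷ 2 = 13 remainder 0
13 ÷ 2 = 6 remainder 1
6 ÷ 2 = 3 remainder 0
3 ÷ 2 = 1 remainder 1
1 ÷ 2 = 0 remainder 1
Reading remainders bottom to top: 11010001100



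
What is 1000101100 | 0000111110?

OR: 1 when either bit is 1
  1000101100
| 0000111110
------------
  1000111110
Decimal: 556 | 62 = 574



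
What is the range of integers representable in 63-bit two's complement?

For 63-bit two's complement:
Minimum: -2^62 = -4611686018427387904
Maximum: 2^62 - 1 = 4611686018427387903



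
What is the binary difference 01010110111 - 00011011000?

Method 1 - Direct subtraction (column by column from the right: bit − bit − borrow-in; if negative, add 2 and borrow 1 from the next column):
borrow: 01110110000
        01010110111
-       00011011000
-------------------
        00111011111

Method 2 - Add two's complement:
Two's complement of 00011011000: invert → 11100100111, add 1 → 11100101000
  01010110111
+ 11100101000
-------------
 100111011111  (end carry out of the top bit = 1)
Discarding the end carry: 00111011111
Decimal check:
  01010110111 = 512 + 128 + 32 + 16 + 4 + 2 + 1 = 695
  00011011000 = 128 + 64 + 16 + 8 = 216
  695 - 216 = 479, and 00111011111 = 256 + 128 + 64 + 16 + 8 + 4 + 2 + 1 = 479 ✓



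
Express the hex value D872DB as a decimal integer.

Expand by place value (powers of 16):
Digit values: D = 13, B = 11
D872DB = 13 × 16^5 + 8 × 16^4 + 7 × 16^3 + 2 × 16^2 + 13 × 16^1 + 11 × 16^0
= 13 × 1048576 + 8 × 65536 + 7 × 4096 + 2 × 256 + 13 × 16 + 11 × 1
= 13631488 + 524288 + 28672 + 512 + 208 + 11
= 14185179



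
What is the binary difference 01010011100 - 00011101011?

Method 1 - Direct subtraction (column by column from the right: bit − bit − borrow-in; if negative, add 2 and borrow 1 from the next column):
borrow: 01111000110
        01010011100
-       00011101011
-------------------
        00110110001

Method 2 - Add two's complement:
Two's complement of 00011101011: invert → 11100010100, add 1 → 11100010101
  01010011100
+ 11100010101
-------------
 100110110001  (end carry out of the top bit = 1)
Discarding the end carry: 00110110001
Decimal check:
  01010011100 = 512 + 128 + 16 + 8 + 4 = 668
  00011101011 = 128 + 64 + 32 + 8 + 2 + 1 = 235
  668 - 235 = 433, and 00110110001 = 256 + 128 + 32 + 16 + 1 = 433 ✓



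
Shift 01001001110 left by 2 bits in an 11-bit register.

Original: 01001001110 (decimal 590)
Shift left by 2 positions
Append 2 zeros on the right and drop the 2 high bits that overflow the 11-bit width
Result: 00100111000 (decimal 312)
Equivalent: 590 << 2 = 590 × 2^2 = 2360, truncated to 11 bits = 312



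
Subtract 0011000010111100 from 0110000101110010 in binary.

Method 1 - Direct subtraction (column by column from the right: bit − bit − borrow-in; if negative, add 2 and borrow 1 from the next column):
borrow: 0110000101111000
        0110000101110010
-       0011000010111100
------------------------
        0011000010110110

Method 2 - Add two's complement:
Two's complement of 0011000010111100: invert → 1100111101000011, add 1 → 1100111101000100
  0110000101110010
+ 1100111101000100
------------------
 10011000010110110  (end carry out of the top bit = 1)
Discarding the end carry: 0011000010110110
Decimal check:
  0110000101110010 = 16384 + 8192 + 256 + 64 + 32 + 16 + 2 = 24946
  0011000010111100 = 8192 + 4096 + 128 + 32 + 16 + 8 + 4 = 12476
  24946 - 12476 = 12470, and 0011000010110110 = 8192 + 4096 + 128 + 32 + 16 + 4 + 2 = 12470 ✓



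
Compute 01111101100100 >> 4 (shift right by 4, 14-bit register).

Original: 01111101100100 (decimal 8036)
Shift right by 4 positions
Drop the 4 low bits; fill with zeros on the left
Result: 00000111110110 (decimal 502)
Equivalent: 8036 >> 4 = 8036 ÷ 2^4 = 502



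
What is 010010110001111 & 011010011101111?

AND: 1 only when both bits are 1
  010010110001111
& 011010011101111
-----------------
  010010010001111
Decimal: 9615 & 13551 = 9359



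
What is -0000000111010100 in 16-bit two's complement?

Original: 0000000111010100
Step 1 - Invert all bits: 1111111000101011
Step 2 - Add 1: 1111111000101100
Verification: 0000000111010100 + 1111111000101100 = 10000000000000000; discarding the end carry (carry out of the top bit) leaves the 16-bit value 0000000000000000, as required for x + (-x)



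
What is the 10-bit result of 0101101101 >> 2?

Original: 0101101101 (decimal 365)
Shift right by 2 positions
Drop the 2 low bits; fill with zeros on the left
Result: 0001011011 (decimal 91)
Equivalent: 365 >> 2 = 365 ÷ 2^2 = 91



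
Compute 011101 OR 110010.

OR: 1 when either bit is 1
  011101
| 110010
--------
  111111
Decimal: 29 | 50 = 63



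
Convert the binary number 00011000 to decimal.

Sum of powers of 2 for each 1-bit:
2^3 + 2^4
= 8 + 16
= 24



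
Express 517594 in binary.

Using repeated division by 2:
517594 ÷ 2 = 258797 remainder 0
258797 ÷ 2 = 129398 remainder 1
129398 ÷ 2 = 64699 remainder 0
64699 ÷ 2 = 32349 remainder 1
32349 ÷ 2 = 16174 remainder 1
16174 ÷ 2 = 8087 remainder 0
8087 ÷ 2 = 4043 remainder 1
4043 ÷ 2 = 2021 remainder 1
2021 ÷ 2 = 1010 remainder 1
1010 ÷ 2 = 505 remainder 0
505 ÷ 2 = 252 remainder 1
252 ÷ 2 = 126 remainder 0
126 ÷ 2 = 63 remainder 0
63 ÷ 2 = 31 remainder 1
31 ÷ 2 = 15 remainder 1
15 ÷ 2 = 7 remainder 1
7 ÷ 2 = 3 remainder 1
3 ÷ 2 = 1 remainder 1
1 ÷ 2 = 0 remainder 1
Reading remainders bottom to top: 1111110010111011010



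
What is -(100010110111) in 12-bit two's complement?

Original (sign bit 1, negative): 100010110111
Step 1 - Invert all bits: 011101001000
Step 2 - Add 1: 011101001001
Verification: 100010110111 + 011101001001 = 1000000000000; discarding the end carry (carry out of the top bit) leaves the 12-bit value 000000000000, as required for x + (-x)



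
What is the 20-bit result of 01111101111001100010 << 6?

Original: 01111101111001100010 (decimal 515682)
Shift left by 6 positions
Append 6 zeros on the right and drop the 6 high bits that overflow the 20-bit width
Result: 01111001100010000000 (decimal 497792)
Equivalent: 515682 << 6 = 515682 × 2^6 = 33003648, truncated to 20 bits = 497792



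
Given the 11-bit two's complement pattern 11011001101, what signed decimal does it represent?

Binary: 11011001101
Sign bit: 1 (negative)
Invert: 00100110010
Add 1:  00100110011
Magnitude: 00100110011 = 256 + 32 + 16 + 2 + 1 = 307
Value: -307



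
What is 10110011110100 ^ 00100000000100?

XOR: 1 when bits differ
  10110011110100
^ 00100000000100
----------------
  10010011110000
Decimal: 11508 ^ 2052 = 9456



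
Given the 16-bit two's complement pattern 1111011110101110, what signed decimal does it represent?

Binary: 1111011110101110
Sign bit: 1 (negative)
Invert: 0000100001010001
Add 1:  0000100001010010
Magnitude: 0000100001010010 = 2048 + 64 + 16 + 2 = 2130
Value: -2130



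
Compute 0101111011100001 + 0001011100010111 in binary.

Add column by column from the right: bit + bit + carry-in; write the sum mod 2, carry 1 when the sum is 2 or 3.
carry:  0011110000001110
        0101111011100001
+       0001011100010111
------------------------
       00111010111111000
(the carry out of the leftmost column, 0, becomes the leading bit)
Decimal check:
  0101111011100001 = 16384 + 4096 + 2048 + 1024 + 512 + 128 + 64 + 32 + 1 = 24289
  0001011100010111 = 4096 + 1024 + 512 + 256 + 16 + 4 + 2 + 1 = 5911
  24289 + 5911 = 30200, and 00111010111111000 = 16384 + 8192 + 4096 + 1024 + 256 + 128 + 64 + 32 + 16 + 8 = 30200 ✓



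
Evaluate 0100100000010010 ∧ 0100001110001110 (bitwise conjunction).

AND: 1 only when both bits are 1
  0100100000010010
& 0100001110001110
------------------
  0100000000000010
Decimal: 18450 & 17294 = 16386



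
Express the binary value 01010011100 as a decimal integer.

Sum of powers of 2 for each 1-bit:
2^2 + 2^3 + 2^4 + 2^7 + 2^9
= 4 + 8 + 16 + 128 + 512
= 668



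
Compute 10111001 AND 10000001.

AND: 1 only when both bits are 1
  10111001
& 10000001
----------
  10000001
Decimal: 185 & 129 = 129



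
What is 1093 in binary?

Using repeated division by 2:
1093 ÷ 2 = 546 remainder 1
546 ÷ 2 = 273 remainder 0
273 ÷ 2 = 136 remainder 1
136 ÷ 2 = 68 remainder 0
68 ÷ 2 = 34 remainder 0
34 ÷ 2 = 17 remainder 0
17 ÷ 2 = 8 remainder 1
8 ÷ 2 = 4 remainder 0
4 ÷ 2 = 2 remainder 0
2 ÷ 2 = 1 remainder 0
1 ÷ 2 = 0 remainder 1
Reading remainders bottom to top: 10001000101



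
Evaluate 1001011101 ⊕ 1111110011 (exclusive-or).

XOR: 1 when bits differ
  1001011101
^ 1111110011
------------
  0110101110
Decimal: 605 ^ 1011 = 430



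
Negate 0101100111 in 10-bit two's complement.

Original: 0101100111
Step 1 - Invert all bits: 1010011000
Step 2 - Add 1: 1010011001
Verification: 0101100111 + 1010011001 = 10000000000; discarding the end carry (carry out of the top bit) leaves the 10-bit value 0000000000, as required for x + (-x)



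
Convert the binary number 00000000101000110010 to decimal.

Sum of powers of 2 for each 1-bit:
2^1 + 2^4 + 2^5 + 2^9 + 2^11
= 2 + 16 + 32 + 512 + 2048
= 2610



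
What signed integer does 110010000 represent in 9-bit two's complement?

Binary: 110010000
Sign bit: 1 (negative)
Invert: 001101111
Add 1:  001110000
Magnitude: 001110000 = 64 + 32 + 16 = 112
Value: -112



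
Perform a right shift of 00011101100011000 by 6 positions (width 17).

Original: 00011101100011000 (decimal 15128)
Shift right by 6 positions
Drop the 6 low bits; fill with zeros on the left
Result: 00000000011101100 (decimal 236)
Equivalent: 15128 >> 6 = 15128 ÷ 2^6 = 236



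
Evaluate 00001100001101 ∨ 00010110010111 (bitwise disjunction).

OR: 1 when either bit is 1
  00001100001101
| 00010110010111
----------------
  00011110011111
Decimal: 781 | 1431 = 1951



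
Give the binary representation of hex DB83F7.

Convert each hex digit to 4 bits:
  D = 1101
  B = 1011
  8 = 1000
  3 = 0011
  F = 1111
  7 = 0111
Concatenate: 110110111000001111110111



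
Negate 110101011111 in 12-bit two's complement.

Original (sign bit 1, negative): 110101011111
Step 1 - Invert all bits: 001010100000
Step 2 - Add 1: 001010100001
Verification: 110101011111 + 001010100001 = 1000000000000; discarding the end carry (carry out of the top bit) leaves the 12-bit value 000000000000, as required for x + (-x)



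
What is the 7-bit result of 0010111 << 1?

Original: 0010111 (decimal 23)
Shift left by 1 position
Append 1 zero on the right
Result: 0101110 (decimal 46)
Equivalent: 23 << 1 = 23 × 2^1 = 46



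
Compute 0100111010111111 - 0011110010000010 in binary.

Method 1 - Direct subtraction (column by column from the right: bit − bit − borrow-in; if negative, add 2 and borrow 1 from the next column):
borrow: 0110000000000000
        0100111010111111
-       0011110010000010
------------------------
        0001001000111101

Method 2 - Add two's complement:
Two's complement of 0011110010000010: invert → 1100001101111101, add 1 → 1100001101111110
  0100111010111111
+ 1100001101111110
------------------
 10001001000111101  (end carry out of the top bit = 1)
Discarding the end carry: 0001001000111101
Decimal check:
  0100111010111111 = 16384 + 2048 + 1024 + 512 + 128 + 32 + 16 + 8 + 4 + 2 + 1 = 20159
  0011110010000010 = 8192 + 4096 + 2048 + 1024 + 128 + 2 = 15490
  20159 - 15490 = 4669, and 0001001000111101 = 4096 + 512 + 32 + 16 + 8 + 4 + 1 = 4669 ✓



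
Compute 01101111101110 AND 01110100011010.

AND: 1 only when both bits are 1
  01101111101110
& 01110100011010
----------------
  01100100001010
Decimal: 7150 & 7450 = 6410



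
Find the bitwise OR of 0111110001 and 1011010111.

OR: 1 when either bit is 1
  0111110001
| 1011010111
------------
  1111110111
Decimal: 497 | 727 = 1015



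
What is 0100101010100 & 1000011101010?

AND: 1 only when both bits are 1
  0100101010100
& 1000011101010
---------------
  0000001000000
Decimal: 2388 & 4330 = 64



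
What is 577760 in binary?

Using repeated division by 2:
577760 ÷ 2 = 288880 remainder 0
288880 ÷ 2 = 144440 remainder 0
144440 ÷ 2 = 72220 remainder 0
72220 ÷ 2 = 36110 remainder 0
36110 ÷ 2 = 18055 remainder 0
18055 ÷ 2 = 9027 remainder 1
9027 ÷ 2 = 4513 remainder 1
4513 ÷ 2 = 2256 remainder 1
2256 ÷ 2 = 1128 remainder 0
1128 ÷ 2 = 564 remainder 0
564 ÷ 2 = 282 remainder 0
282 ÷ 2 = 141 remainder 0
141 ÷ 2 = 70 remainder 1
70 ÷ 2 = 35 remainder 0
35 ÷ 2 = 17 remainder 1
17 ÷ 2 = 8 remainder 1
8 ÷ 2 = 4 remainder 0
4 ÷ 2 = 2 remainder 0
2 ÷ 2 = 1 remainder 0
1 ÷ 2 = 0 remainder 1
Reading remainders bottom to top: 10001101000011100000



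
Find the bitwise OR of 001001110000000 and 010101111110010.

OR: 1 when either bit is 1
  001001110000000
| 010101111110010
-----------------
  011101111110010
Decimal: 4992 | 11250 = 15346



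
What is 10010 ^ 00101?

XOR: 1 when bits differ
  10010
^ 00101
-------
  10111
Decimal: 18 ^ 5 = 23



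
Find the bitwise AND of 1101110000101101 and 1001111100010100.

AND: 1 only when both bits are 1
  1101110000101101
& 1001111100010100
------------------
  1001110000000100
Decimal: 56365 & 40724 = 39940



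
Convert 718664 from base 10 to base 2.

Using repeated division by 2:
718664 ÷ 2 = 359332 remainder 0
359332 ÷ 2 = 179666 remainder 0
179666 ÷ 2 = 89833 remainder 0
89833 ÷ 2 = 44916 remainder 1
44916 ÷ 2 = 22458 remainder 0
22458 ÷ 2 = 11229 remainder 0
11229 ÷ 2 = 5614 remainder 1
5614 ÷ 2 = 2807 remainder 0
2807 ÷ 2 = 1403 remainder 1
1403 ÷ 2 = 701 remainder 1
701 ÷ 2 = 350 remainder 1
350 ÷ 2 = 175 remainder 0
175 ÷ 2 = 87 remainder 1
87 ÷ 2 = 43 remainder 1
43 ÷ 2 = 21 remainder 1
21 ÷ 2 = 10 remainder 1
10 ÷ 2 = 5 remainder 0
5 ÷ 2 = 2 remainder 1
2 ÷ 2 = 1 remainder 0
1 ÷ 2 = 0 remainder 1
Reading remainders bottom to top: 10101111011101001000



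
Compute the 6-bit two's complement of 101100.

Original (sign bit 1, negative): 101100
Step 1 - Invert all bits: 010011
Step 2 - Add 1: 010100
Verification: 101100 + 010100 = 1000000; discarding the end carry (carry out of the top bit) leaves the 6-bit value 000000, as required for x + (-x)



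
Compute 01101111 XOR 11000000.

XOR: 1 when bits differ
  01101111
^ 11000000
----------
  10101111
Decimal: 111 ^ 192 = 175



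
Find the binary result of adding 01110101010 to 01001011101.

Add column by column from the right: bit + bit + carry-in; write the sum mod 2, carry 1 when the sum is 2 or 3.
carry:  11111110000
        01110101010
+       01001011101
-------------------
       011000000111
(the carry out of the leftmost column, 0, becomes the leading bit)
Decimal check:
  01110101010 = 512 + 256 + 128 + 32 + 8 + 2 = 938
  01001011101 = 512 + 64 + 16 + 8 + 4 + 1 = 605
  938 + 605 = 1543, and 011000000111 = 1024 + 512 + 4 + 2 + 1 = 1543 ✓



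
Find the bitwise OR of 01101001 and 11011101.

OR: 1 when either bit is 1
  01101001
| 11011101
----------
  11111101
Decimal: 105 | 221 = 253



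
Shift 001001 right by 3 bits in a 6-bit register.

Original: 001001 (decimal 9)
Shift right by 3 positions
Drop the 3 low bits; fill with zeros on the left
Result: 000001 (decimal 1)
Equivalent: 9 >> 3 = 9 ÷ 2^3 = 1



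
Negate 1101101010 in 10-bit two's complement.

Original (sign bit 1, negative): 1101101010
Step 1 - Invert all bits: 0010010101
Step 2 - Add 1: 0010010110
Verification: 1101101010 + 0010010110 = 10000000000; discarding the end carry (carry out of the top bit) leaves the 10-bit value 0000000000, as required for x + (-x)



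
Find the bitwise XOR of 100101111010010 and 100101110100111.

XOR: 1 when bits differ
  100101111010010
^ 100101110100111
-----------------
  000000001110101
Decimal: 19410 ^ 19367 = 117



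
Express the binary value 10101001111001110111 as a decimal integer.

Sum of powers of 2 for each 1-bit:
2^0 + 2^1 + 2^2 + 2^4 + 2^5 + 2^6 + 2^9 + 2^10 + 2^11 + 2^12 + 2^15 + 2^17 + 2^19
= 1 + 2 + 4 + 16 + 32 + 64 + 512 + 1024 + 2048 + 4096 + 32768 + 131072 + 524288
= 695927



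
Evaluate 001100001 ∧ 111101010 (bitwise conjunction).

AND: 1 only when both bits are 1
  001100001
& 111101010
-----------
  001100000
Decimal: 97 & 490 = 96



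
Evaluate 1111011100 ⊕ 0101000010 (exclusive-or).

XOR: 1 when bits differ
  1111011100
^ 0101000010
------------
  1010011110
Decimal: 988 ^ 322 = 670



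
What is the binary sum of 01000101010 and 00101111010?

Add column by column from the right: bit + bit + carry-in; write the sum mod 2, carry 1 when the sum is 2 or 3.
carry:  00011110100
        01000101010
+       00101111010
-------------------
       001110100100
(the carry out of the leftmost column, 0, becomes the leading bit)
Decimal check:
  01000101010 = 512 + 32 + 8 + 2 = 554
  00101111010 = 256 + 64 + 32 + 16 + 8 + 2 = 378
  554 + 378 = 932, and 001110100100 = 512 + 256 + 128 + 32 + 4 = 932 ✓



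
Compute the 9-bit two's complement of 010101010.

Original: 010101010
Step 1 - Invert all bits: 101010101
Step 2 - Add 1: 101010110
Verification: 010101010 + 101010110 = 1000000000; discarding the end carry (carry out of the top bit) leaves the 9-bit value 000000000, as required for x + (-x)



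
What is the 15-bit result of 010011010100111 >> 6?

Original: 010011010100111 (decimal 9895)
Shift right by 6 positions
Drop the 6 low bits; fill with zeros on the left
Result: 000000010011010 (decimal 154)
Equivalent: 9895 >> 6 = 9895 ÷ 2^6 = 154



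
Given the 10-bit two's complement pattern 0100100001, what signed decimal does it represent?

Binary: 0100100001
Sign bit: 0 (non-negative)
Read directly as an unsigned value:
0100100001 = 256 + 32 + 1 = 289
Value: 289



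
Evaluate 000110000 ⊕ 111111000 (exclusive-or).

XOR: 1 when bits differ
  000110000
^ 111111000
-----------
  111001000
Decimal: 48 ^ 504 = 456



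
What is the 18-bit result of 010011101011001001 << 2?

Original: 010011101011001001 (decimal 80585)
Shift left by 2 positions
Append 2 zeros on the right and drop the 2 high bits that overflow the 18-bit width
Result: 001110101100100100 (decimal 60196)
Equivalent: 80585 << 2 = 80585 × 2^2 = 322340, truncated to 18 bits = 60196



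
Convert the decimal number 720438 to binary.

Using repeated division by 2:
720438 ÷ 2 = 360219 remainder 0
360219 ÷ 2 = 180109 remainder 1
180109 ÷ 2 = 90054 remainder 1
90054 ÷ 2 = 45027 remainder 0
45027 ÷ 2 = 22513 remainder 1
22513 ÷ 2 = 11256 remainder 1
11256 ÷ 2 = 5628 remainder 0
5628 ÷ 2 = 2814 remainder 0
2814 ÷ 2 = 1407 remainder 0
1407 ÷ 2 = 703 remainder 1
703 ÷ 2 = 351 remainder 1
351 ÷ 2 = 175 remainder 1
175 ÷ 2 = 87 remainder 1
87 ÷ 2 = 43 remainder 1
43 ÷ 2 = 21 remainder 1
21 ÷ 2 = 10 remainder 1
10 ÷ 2 = 5 remainder 0
5 ÷ 2 = 2 remainder 1
2 ÷ 2 = 1 remainder 0
1 ÷ 2 = 0 remainder 1
Reading remainders bottom to top: 10101111111000110110



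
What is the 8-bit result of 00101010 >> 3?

Original: 00101010 (decimal 42)
Shift right by 3 positions
Drop the 3 low bits; fill with zeros on the left
Result: 00000101 (decimal 5)
Equivalent: 42 >> 3 = 42 ÷ 2^3 = 5



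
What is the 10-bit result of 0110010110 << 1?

Original: 0110010110 (decimal 406)
Shift left by 1 position
Append 1 zero on the right
Result: 1100101100 (decimal 812)
Equivalent: 406 << 1 = 406 × 2^1 = 812



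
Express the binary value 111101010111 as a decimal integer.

Sum of powers of 2 for each 1-bit:
2^0 + 2^1 + 2^2 + 2^4 + 2^6 + 2^8 + 2^9 + 2^10 + 2^11
= 1 + 2 + 4 + 16 + 64 + 256 + 512 + 1024 + 2048
= 3927



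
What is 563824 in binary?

Using repeated division by 2:
563824 ÷ 2 = 281912 remainder 0
281912 ÷ 2 = 140956 remainder 0
140956 ÷ 2 = 70478 remainder 0
70478 ÷ 2 = 35239 remainder 0
35239 ÷ 2 = 17619 remainder 1
17619 ÷ 2 = 8809 remainder 1
8809 ÷ 2 = 4404 remainder 1
4404 ÷ 2 = 2202 remainder 0
2202 ÷ 2 = 1101 remainder 0
1101 ÷ 2 = 550 remainder 1
550 ÷ 2 = 275 remainder 0
275 ÷ 2 = 137 remainder 1
137 ÷ 2 = 68 remainder 1
68 ÷ 2 = 34 remainder 0
34 ÷ 2 = 17 remainder 0
17 ÷ 2 = 8 remainder 1
8 ÷ 2 = 4 remainder 0
4 ÷ 2 = 2 remainder 0
2 ÷ 2 = 1 remainder 0
1 ÷ 2 = 0 remainder 1
Reading remainders bottom to top: 10001001101001110000



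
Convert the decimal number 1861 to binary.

Using repeated division by 2:
1861 ÷ 2 = 930 remainder 1
930 ÷ 2 = 465 remainder 0
465 ÷ 2 = 232 remainder 1
232 ÷ 2 = 116 remainder 0
116 ÷ 2 = 58 remainder 0
58 ÷ 2 = 29 remainder 0
29 ÷ 2 = 14 remainder 1
14 ÷ 2 = 7 remainder 0
7 ÷ 2 = 3 remainder 1
3 ÷ 2 = 1 remainder 1
1 ÷ 2 = 0 remainder 1
Reading remainders bottom to top: 11101000101



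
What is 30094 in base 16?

Using repeated division by 16 (digits 10–15 are A–F):
30094 ÷ 16 = 1880 remainder 14 (E)
1880 ÷ 16 = 117 remainder 8
117 ÷ 16 = 7 remainder 5
7 ÷ 16 = 0 remainder 7
Reading remainders bottom to top: 758E



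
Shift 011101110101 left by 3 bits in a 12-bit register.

Original: 011101110101 (decimal 1909)
Shift left by 3 positions
Append 3 zeros on the right and drop the 3 high bits that overflow the 12-bit width
Result: 101110101000 (decimal 2984)
Equivalent: 1909 << 3 = 1909 × 2^3 = 15272, truncated to 12 bits = 2984



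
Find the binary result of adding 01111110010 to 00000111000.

Add column by column from the right: bit + bit + carry-in; write the sum mod 2, carry 1 when the sum is 2 or 3.
carry:  11111100000
        01111110010
+       00000111000
-------------------
       010000101010
(the carry out of the leftmost column, 0, becomes the leading bit)
Decimal check:
  01111110010 = 512 + 256 + 128 + 64 + 32 + 16 + 2 = 1010
  00000111000 = 32 + 16 + 8 = 56
  1010 + 56 = 1066, and 010000101010 = 1024 + 32 + 8 + 2 = 1066 ✓



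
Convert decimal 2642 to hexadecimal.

Using repeated division by 16 (digits 10–15 are A–F):
2642 ÷ 16 = 165 remainder 2
165 ÷ 16 = 10 remainder 5
10 ÷ 16 = 0 remainder 10 (A)
Reading remainders bottom to top: A52



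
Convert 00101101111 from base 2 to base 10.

Sum of powers of 2 for each 1-bit:
2^0 + 2^1 + 2^2 + 2^3 + 2^5 + 2^6 + 2^8
= 1 + 2 + 4 + 8 + 32 + 64 + 256
= 367



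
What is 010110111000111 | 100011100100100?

OR: 1 when either bit is 1
  010110111000111
| 100011100100100
-----------------
  110111111100111
Decimal: 11719 | 18212 = 28647



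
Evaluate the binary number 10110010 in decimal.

Sum of powers of 2 for each 1-bit:
2^1 + 2^4 + 2^5 + 2^7
= 2 + 16 + 32 + 128
= 178



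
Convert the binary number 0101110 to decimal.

Sum of powers of 2 for each 1-bit:
2^1 + 2^2 + 2^3 + 2^5
= 2 + 4 + 8 + 32
= 46



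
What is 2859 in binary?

Using repeated division by 2:
2859 ÷ 2 = 1429 remainder 1
1429 ÷ 2 = 714 remainder 1
714 ÷ 2 = 357 remainder 0
357 ÷ 2 = 178 remainder 1
178 ÷ 2 = 89 remainder 0
89 ÷ 2 = 44 remainder 1
44 ÷ 2 = 22 remainder 0
22 ÷ 2 = 11 remainder 0
11 ÷ 2 = 5 remainder 1
5 ÷ 2 = 2 remainder 1
2 ÷ 2 = 1 remainder 0
1 ÷ 2 = 0 remainder 1
Reading remainders bottom to top: 101100101011



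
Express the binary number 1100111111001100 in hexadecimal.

Group into 4-bit nibbles from right:
  1100 = C
  1111 = F
  1100 = C
  1100 = C
Result: CFCC



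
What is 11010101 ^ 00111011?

XOR: 1 when bits differ
  11010101
^ 00111011
----------
  11101110
Decimal: 213 ^ 59 = 238



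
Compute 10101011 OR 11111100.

OR: 1 when either bit is 1
  10101011
| 11111100
----------
  11111111
Decimal: 171 | 252 = 255



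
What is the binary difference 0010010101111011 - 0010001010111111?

Method 1 - Direct subtraction (column by column from the right: bit − bit − borrow-in; if negative, add 2 and borrow 1 from the next column):
borrow: 0000010101111000
        0010010101111011
-       0010001010111111
------------------------
        0000001010111100

Method 2 - Add two's complement:
Two's complement of 0010001010111111: invert → 1101110101000000, add 1 → 1101110101000001
  0010010101111011
+ 1101110101000001
------------------
 10000001010111100  (end carry out of the top bit = 1)
Discarding the end carry: 0000001010111100
Decimal check:
  0010010101111011 = 8192 + 1024 + 256 + 64 + 32 + 16 + 8 + 2 + 1 = 9595
  0010001010111111 = 8192 + 512 + 128 + 32 + 16 + 8 + 4 + 2 + 1 = 8895
  9595 - 8895 = 700, and 0000001010111100 = 512 + 128 + 32 + 16 + 8 + 4 = 700 ✓



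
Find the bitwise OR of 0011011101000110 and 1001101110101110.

OR: 1 when either bit is 1
  0011011101000110
| 1001101110101110
------------------
  1011111111101110
Decimal: 14150 | 39854 = 49134



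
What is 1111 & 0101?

AND: 1 only when both bits are 1
  1111
& 0101
------
  0101
Decimal: 15 & 5 = 5



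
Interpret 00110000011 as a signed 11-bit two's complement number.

Binary: 00110000011
Sign bit: 0 (non-negative)
Read directly as an unsigned value:
00110000011 = 256 + 128 + 2 + 1 = 387
Value: 387



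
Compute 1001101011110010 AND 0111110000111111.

AND: 1 only when both bits are 1
  1001101011110010
& 0111110000111111
------------------
  0001100000110010
Decimal: 39666 & 31807 = 6194



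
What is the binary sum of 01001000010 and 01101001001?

Add column by column from the right: bit + bit + carry-in; write the sum mod 2, carry 1 when the sum is 2 or 3.
carry:  10010000000
        01001000010
+       01101001001
-------------------
       010110001011
(the carry out of the leftmost column, 0, becomes the leading bit)
Decimal check:
  01001000010 = 512 + 64 + 2 = 578
  01101001001 = 512 + 256 + 64 + 8 + 1 = 841
  578 + 841 = 1419, and 010110001011 = 1024 + 256 + 128 + 8 + 2 + 1 = 1419 ✓



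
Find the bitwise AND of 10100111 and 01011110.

AND: 1 only when both bits are 1
  10100111
& 01011110
----------
  00000110
Decimal: 167 & 94 = 6



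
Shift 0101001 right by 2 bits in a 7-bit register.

Original: 0101001 (decimal 41)
Shift right by 2 positions
Drop the 2 low bits; fill with zeros on the left
Result: 0001010 (decimal 10)
Equivalent: 41 >> 2 = 41 ÷ 2^2 = 10



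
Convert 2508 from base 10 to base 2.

Using repeated division by 2:
2508 ÷ 2 = 1254 remainder 0
1254 ÷ 2 = 627 remainder 0
627 ÷ 2 = 313 remainder 1
313 ÷ 2 = 156 remainder 1
156 ÷ 2 = 78 remainder 0
78 ÷ 2 = 39 remainder 0
39 ÷ 2 = 19 remainder 1
19 ÷ 2 = 9 remainder 1
9 ÷ 2 = 4 remainder 1
4 ÷ 2 = 2 remainder 0
2 ÷ 2 = 1 remainder 0
1 ÷ 2 = 0 remainder 1
Reading remainders bottom to top: 100111001100



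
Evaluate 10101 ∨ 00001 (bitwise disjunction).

OR: 1 when either bit is 1
  10101
| 00001
-------
  10101
Decimal: 21 | 1 = 21



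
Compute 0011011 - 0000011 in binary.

Method 1 - Direct subtraction (column by column from the right: bit − bit − borrow-in; if negative, add 2 and borrow 1 from the next column):
borrow: 0000000
        0011011
-       0000011
---------------
        0011000

Method 2 - Add two's complement:
Two's complement of 0000011: invert → 1111100, add 1 → 1111101
  0011011
+ 1111101
---------
 10011000  (end carry out of the top bit = 1)
Discarding the end carry: 0011000
Decimal check:
  0011011 = 16 + 8 + 2 + 1 = 27
  0000011 = 2 + 1 = 3
  27 - 3 = 24, and 0011000 = 16 + 8 = 24 ✓



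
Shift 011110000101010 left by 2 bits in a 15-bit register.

Original: 011110000101010 (decimal 15402)
Shift left by 2 positions
Append 2 zeros on the right and drop the 2 high bits that overflow the 15-bit width
Result: 111000010101000 (decimal 28840)
Equivalent: 15402 << 2 = 15402 × 2^2 = 61608, truncated to 15 bits = 28840



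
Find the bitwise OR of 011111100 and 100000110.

OR: 1 when either bit is 1
  011111100
| 100000110
-----------
  111111110
Decimal: 252 | 262 = 510



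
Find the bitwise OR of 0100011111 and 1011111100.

OR: 1 when either bit is 1
  0100011111
| 1011111100
------------
  1111111111
Decimal: 287 | 764 = 1023



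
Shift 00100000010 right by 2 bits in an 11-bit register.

Original: 00100000010 (decimal 258)
Shift right by 2 positions
Drop the 2 low bits; fill with zeros on the left
Result: 00001000000 (decimal 64)
Equivalent: 258 >> 2 = 258 ÷ 2^2 = 64



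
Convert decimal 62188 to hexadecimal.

Using repeated division by 16 (digits 10–15 are A–F):
62188 ÷ 16 = 3886 remainder 12 (C)
3886 ÷ 16 = 242 remainder 14 (E)
242 ÷ 16 = 15 remainder 2
15 ÷ 16 = 0 remainder 15 (F)
Reading remainders bottom to top: F2EC



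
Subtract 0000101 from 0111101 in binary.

Method 1 - Direct subtraction (column by column from the right: bit − bit − borrow-in; if negative, add 2 and borrow 1 from the next column):
borrow: 0000000
        0111101
-       0000101
---------------
        0111000

Method 2 - Add two's complement:
Two's complement of 0000101: invert → 1111010, add 1 → 1111011
  0111101
+ 1111011
---------
 10111000  (end carry out of the top bit = 1)
Discarding the end carry: 0111000
Decimal check:
  0111101 = 32 + 16 + 8 + 4 + 1 = 61
  0000101 = 4 + 1 = 5
  61 - 5 = 56, and 0111000 = 32 + 16 + 8 = 56 ✓



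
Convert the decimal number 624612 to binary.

Using repeated division by 2:
624612 ÷ 2 = 312306 remainder 0
312306 ÷ 2 = 156153 remainder 0
156153 ÷ 2 = 78076 remainder 1
78076 ÷ 2 = 39038 remainder 0
39038 ÷ 2 = 19519 remainder 0
19519 ÷ 2 = 9759 remainder 1
9759 ÷ 2 = 4879 remainder 1
4879 ÷ 2 = 2439 remainder 1
2439 ÷ 2 = 1219 remainder 1
1219 ÷ 2 = 609 remainder 1
609 ÷ 2 = 304 remainder 1
304 ÷ 2 = 152 remainder 0
152 ÷ 2 = 76 remainder 0
76 ÷ 2 = 38 remainder 0
38 ÷ 2 = 19 remainder 0
19 ÷ 2 = 9 remainder 1
9 ÷ 2 = 4 remainder 1
4 ÷ 2 = 2 remainder 0
2 ÷ 2 = 1 remainder 0
1 ÷ 2 = 0 remainder 1
Reading remainders bottom to top: 10011000011111100100



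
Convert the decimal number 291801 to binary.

Using repeated division by 2:
291801 ÷ 2 = 145900 remainder 1
145900 ÷ 2 = 72950 remainder 0
72950 ÷ 2 = 36475 remainder 0
36475 ÷ 2 = 18237 remainder 1
18237 ÷ 2 = 9118 remainder 1
9118 ÷ 2 = 4559 remainder 0
4559 ÷ 2 = 2279 remainder 1
2279 ÷ 2 = 1139 remainder 1
1139 ÷ 2 = 569 remainder 1
569 ÷ 2 = 284 remainder 1
284 ÷ 2 = 142 remainder 0
142 ÷ 2 = 71 remainder 0
71 ÷ 2 = 35 remainder 1
35 ÷ 2 = 17 remainder 1
17 ÷ 2 = 8 remainder 1
8 ÷ 2 = 4 remainder 0
4 ÷ 2 = 2 remainder 0
2 ÷ 2 = 1 remainder 0
1 ÷ 2 = 0 remainder 1
Reading remainders bottom to top: 1000111001111011001



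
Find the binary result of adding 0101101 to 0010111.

Add column by column from the right: bit + bit + carry-in; write the sum mod 2, carry 1 when the sum is 2 or 3.
carry:  1111110
        0101101
+       0010111
---------------
       01000100
(the carry out of the leftmost column, 0, becomes the leading bit)
Decimal check:
  0101101 = 32 + 8 + 4 + 1 = 45
  0010111 = 16 + 4 + 2 + 1 = 23
  45 + 23 = 68, and 01000100 = 64 + 4 = 68 ✓



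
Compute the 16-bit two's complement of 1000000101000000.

Original (sign bit 1, negative): 1000000101000000
Step 1 - Invert all bits: 0111111010111111
Step 2 - Add 1: 0111111011000000
Verification: 1000000101000000 + 0111111011000000 = 10000000000000000; discarding the end carry (carry out of the top bit) leaves the 16-bit value 0000000000000000, as required for x + (-x)



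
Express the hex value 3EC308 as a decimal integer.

Expand by place value (powers of 16):
Digit values: E = 14, C = 12
3EC308 = 3 × 16^5 + 14 × 16^4 + 12 × 16^3 + 3 × 16^2 + 0 × 16^1 + 8 × 16^0
= 3 × 1048576 + 14 × 65536 + 12 × 4096 + 3 × 256 + 0 × 16 + 8 × 1
= 3145728 + 917504 + 49152 + 768 + 0 + 8
= 4113160



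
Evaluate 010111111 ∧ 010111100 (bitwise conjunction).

AND: 1 only when both bits are 1
  010111111
& 010111100
-----------
  010111100
Decimal: 191 & 188 = 188



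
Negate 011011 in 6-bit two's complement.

Original: 011011
Step 1 - Invert all bits: 100100
Step 2 - Add 1: 100101
Verification: 011011 + 100101 = 1000000; discarding the end carry (carry out of the top bit) leaves the 6-bit value 000000, as required for x + (-x)



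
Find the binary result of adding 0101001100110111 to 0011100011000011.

Add column by column from the right: bit + bit + carry-in; write the sum mod 2, carry 1 when the sum is 2 or 3.
carry:  1110000000001110
        0101001100110111
+       0011100011000011
------------------------
       01000101111111010
(the carry out of the leftmost column, 0, becomes the leading bit)
Decimal check:
  0101001100110111 = 16384 + 4096 + 512 + 256 + 32 + 16 + 4 + 2 + 1 = 21303
  0011100011000011 = 8192 + 4096 + 2048 + 128 + 64 + 2 + 1 = 14531
  21303 + 14531 = 35834, and 01000101111111010 = 32768 + 2048 + 512 + 256 + 128 + 64 + 32 + 16 + 8 + 2 = 35834 ✓



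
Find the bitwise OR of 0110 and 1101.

OR: 1 when either bit is 1
  0110
| 1101
------
  1111
Decimal: 6 | 13 = 15



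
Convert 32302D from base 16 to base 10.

Expand by place value (powers of 16):
Digit values: D = 13
32302D = 3 × 16^5 + 2 × 16^4 + 3 × 16^3 + 0 × 16^2 + 2 × 16^1 + 13 × 16^0
= 3 × 1048576 + 2 × 65536 + 3 × 4096 + 0 × 256 + 2 × 16 + 13 × 1
= 3145728 + 131072 + 12288 + 0 + 32 + 13
= 3289133



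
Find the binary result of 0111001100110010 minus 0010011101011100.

Method 1 - Direct subtraction (column by column from the right: bit − bit − borrow-in; if negative, add 2 and borrow 1 from the next column):
borrow: 0001111110111000
        0111001100110010
-       0010011101011100
------------------------
        0100101111010110

Method 2 - Add two's complement:
Two's complement of 0010011101011100: invert → 1101100010100011, add 1 → 1101100010100100
  0111001100110010
+ 1101100010100100
------------------
 10100101111010110  (end carry out of the top bit = 1)
Discarding the end carry: 0100101111010110
Decimal check:
  0111001100110010 = 16384 + 8192 + 4096 + 512 + 256 + 32 + 16 + 2 = 29490
  0010011101011100 = 8192 + 1024 + 512 + 256 + 64 + 16 + 8 + 4 = 10076
  29490 - 10076 = 19414, and 0100101111010110 = 16384 + 2048 + 512 + 256 + 128 + 64 + 16 + 4 + 2 = 19414 ✓



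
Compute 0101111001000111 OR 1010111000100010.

OR: 1 when either bit is 1
  0101111001000111
| 1010111000100010
------------------
  1111111001100111
Decimal: 24135 | 44578 = 65127



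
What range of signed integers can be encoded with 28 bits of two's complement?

For 28-bit two's complement:
Minimum: -2^27 = -134217728
Maximum: 2^27 - 1 = 134217727

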